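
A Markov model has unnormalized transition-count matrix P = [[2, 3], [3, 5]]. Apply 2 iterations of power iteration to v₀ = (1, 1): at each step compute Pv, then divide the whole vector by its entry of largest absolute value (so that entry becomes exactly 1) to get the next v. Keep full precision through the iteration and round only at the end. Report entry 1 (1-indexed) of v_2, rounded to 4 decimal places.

0.6182

Pv0 = (5.00000, 8.00000); divide by 8.00000 → v1 = (0.62500, 1.00000)
Pv1 = (4.25000, 6.87500); divide by 6.87500 → v2 = (0.61818, 1.00000)
Requested entry of v2: 34/55 = 0.6182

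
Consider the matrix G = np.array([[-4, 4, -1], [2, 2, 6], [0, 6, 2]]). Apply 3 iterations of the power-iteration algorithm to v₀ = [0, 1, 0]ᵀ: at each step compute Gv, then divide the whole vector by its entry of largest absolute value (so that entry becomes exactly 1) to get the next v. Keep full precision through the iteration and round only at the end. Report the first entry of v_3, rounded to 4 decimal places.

0.6667

Gv0 = (4.00000, 2.00000, 6.00000); divide by 6.00000 → v1 = (0.66667, 0.33333, 1.00000)
Gv1 = (-2.33333, 8.00000, 4.00000); divide by 8.00000 → v2 = (-0.29167, 1.00000, 0.50000)
Gv2 = (4.66667, 4.41667, 7.00000); divide by 7.00000 → v3 = (0.66667, 0.63095, 1.00000)
Requested entry of v3: 224/336 = 0.6667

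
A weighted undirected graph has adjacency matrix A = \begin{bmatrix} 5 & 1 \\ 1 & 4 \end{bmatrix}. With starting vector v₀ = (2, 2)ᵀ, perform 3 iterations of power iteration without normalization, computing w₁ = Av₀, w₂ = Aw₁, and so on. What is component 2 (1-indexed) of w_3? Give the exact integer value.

278

w1 = Av₀ = (5·2 + 1·2; 1·2 + 4·2) = (12, 10)
w2 = Aw1 = (5·12 + 1·10; 1·12 + 4·10) = (70, 52)
w3 = Aw2 = (402, 278)
The requested component of w3 is 278.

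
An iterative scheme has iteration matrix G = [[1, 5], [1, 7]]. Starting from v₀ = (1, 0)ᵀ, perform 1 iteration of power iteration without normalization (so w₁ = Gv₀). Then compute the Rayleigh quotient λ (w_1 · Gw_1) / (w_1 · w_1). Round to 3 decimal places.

λ ≈ 7.000

w1 = Gv₀ = (1, 1)
Gw1 = (6, 8)
w1·Gw1 = 1·6 + 1·8 = 14; w1·w1 = 1·1 + 1·1 = 2
λ ≈ 14/2 = 7.000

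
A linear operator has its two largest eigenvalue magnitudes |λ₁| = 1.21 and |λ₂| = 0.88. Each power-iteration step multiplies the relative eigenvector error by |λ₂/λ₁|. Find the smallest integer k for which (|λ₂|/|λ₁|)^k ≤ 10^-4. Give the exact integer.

29

|λ₂/λ₁| = 0.88/1.21 = 0.72727
Need k ≥ ln(10^-4) / ln(0.72727) = -9.2103 / -0.3185 ≈ 28.922
Smallest integer k satisfying the bound: 29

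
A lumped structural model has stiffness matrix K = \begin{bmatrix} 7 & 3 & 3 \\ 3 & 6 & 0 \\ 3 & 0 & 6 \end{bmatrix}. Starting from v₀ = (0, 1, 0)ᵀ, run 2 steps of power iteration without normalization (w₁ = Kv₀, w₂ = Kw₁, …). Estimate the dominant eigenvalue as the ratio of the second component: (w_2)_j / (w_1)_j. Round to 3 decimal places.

w1 = Kv₀ = (7·0 + 3·1 + 3·0; 3·0 + 6·1 + 0·0; 3·0 + 0·1 + 6·0) = (3, 6, 0)
w2 = Kw1 = (7·3 + 3·6 + 3·0; 3·3 + 6·6 + 0·0; 3·3 + 0·6 + 6·0) = (39, 45, 9)
Ratio at component: 45 / 6 = 7.500

7.500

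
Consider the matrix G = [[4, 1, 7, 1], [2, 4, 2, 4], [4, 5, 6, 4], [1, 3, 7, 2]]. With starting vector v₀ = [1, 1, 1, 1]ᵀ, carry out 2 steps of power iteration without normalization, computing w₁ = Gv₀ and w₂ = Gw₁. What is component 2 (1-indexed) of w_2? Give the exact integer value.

164

w1 = Gv₀ = (4·1 + 1·1 + 7·1 + 1·1; 2·1 + 4·1 + 2·1 + 4·1; 4·1 + 5·1 + 6·1 + 4·1; 1·1 + 3·1 + 7·1 + 2·1) = (13, 12, 19, 13)
w2 = Gw1 = (4·13 + 1·12 + 7·19 + 1·13; 2·13 + 4·12 + 2·19 + 4·13; 4·13 + 5·12 + 6·19 + 4·13; 1·13 + 3·12 + 7·19 + 2·13) = (210, 164, 278, 208)
The requested component of w2 is 164.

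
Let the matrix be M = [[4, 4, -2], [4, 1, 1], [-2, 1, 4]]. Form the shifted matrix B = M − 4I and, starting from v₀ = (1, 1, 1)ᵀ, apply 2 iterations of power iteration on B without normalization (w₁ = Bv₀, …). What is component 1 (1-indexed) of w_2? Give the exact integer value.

10

B = M − 4I has rows (0, 4, -2); (4, -3, 1); (-2, 1, 0)
w1 = Bv₀ = (0·1 + 4·1 + (-2)·1; 4·1 + (-3)·1 + 1·1; (-2)·1 + 1·1 + 0·1) = (2, 2, -1)
w2 = Bw1 = (0·2 + 4·2 + (-2)·(-1); 4·2 + (-3)·2 + 1·(-1); (-2)·2 + 1·2 + 0·(-1)) = (10, 1, -2)
Requested component of w2: 10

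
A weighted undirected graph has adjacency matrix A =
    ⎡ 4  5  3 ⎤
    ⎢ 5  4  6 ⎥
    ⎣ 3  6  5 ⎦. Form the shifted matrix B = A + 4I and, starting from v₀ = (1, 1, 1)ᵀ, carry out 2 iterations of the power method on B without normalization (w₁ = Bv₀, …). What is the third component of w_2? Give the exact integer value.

324

B = A + 4I has rows (8, 5, 3); (5, 8, 6); (3, 6, 9)
w1 = Bv₀ = (16, 19, 18)
w2 = Bw1 = (277, 340, 324)
Requested component of w2: 324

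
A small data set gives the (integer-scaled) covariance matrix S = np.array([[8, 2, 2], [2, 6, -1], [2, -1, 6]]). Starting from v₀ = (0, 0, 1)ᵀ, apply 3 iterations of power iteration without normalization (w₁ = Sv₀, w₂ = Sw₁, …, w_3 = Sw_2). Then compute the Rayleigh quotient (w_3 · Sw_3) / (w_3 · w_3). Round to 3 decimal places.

8.749

w1 = Sv₀ = (2, -1, 6)
w2 = Sw1 = (26, -8, 41)
w3 = Sw2 = (274, -37, 306)
Sw3 = (2730, 20, 2421)
w3·Sw3 = 274·2730 + (-37)·20 + 306·2421 = 1488106; w3·w3 = 274·274 + (-37)·(-37) + 306·306 = 170081
λ ≈ 1488106/170081 = 8.749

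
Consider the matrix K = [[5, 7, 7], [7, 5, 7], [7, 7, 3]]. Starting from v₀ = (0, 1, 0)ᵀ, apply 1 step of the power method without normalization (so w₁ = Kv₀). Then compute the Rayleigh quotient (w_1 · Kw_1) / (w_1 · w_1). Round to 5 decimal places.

λ ≈ 17.74797

w1 = Kv₀ = (7, 5, 7)
Kw1 = (119, 123, 105)
w1·Kw1 = 7·119 + 5·123 + 7·105 = 2183; w1·w1 = 7·7 + 5·5 + 7·7 = 123
λ ≈ 2183/123 = 17.74797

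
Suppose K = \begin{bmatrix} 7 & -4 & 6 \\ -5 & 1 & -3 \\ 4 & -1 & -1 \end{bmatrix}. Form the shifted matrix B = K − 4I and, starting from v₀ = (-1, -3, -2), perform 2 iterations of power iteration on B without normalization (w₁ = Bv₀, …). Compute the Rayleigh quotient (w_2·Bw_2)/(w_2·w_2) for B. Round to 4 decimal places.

-4.8167

B = K − 4I has rows (3, -4, 6); (-5, -3, -3); (4, -1, -5)
w1 = Bv₀ = (-3, 20, 9)
w2 = Bw1 = (-35, -72, -77)
Bw2 = (-279, 622, 317)
w2·Bw2 = -59428; w2·w2 = 12338; μ ≈ -59428/12338 = -4.8167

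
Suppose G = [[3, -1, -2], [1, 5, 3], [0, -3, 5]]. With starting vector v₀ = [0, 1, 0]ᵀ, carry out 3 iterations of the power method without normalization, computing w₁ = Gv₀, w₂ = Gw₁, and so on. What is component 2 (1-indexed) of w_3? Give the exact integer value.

w1 = Gv₀ = (3·0 + (-1)·1 + (-2)·0; 1·0 + 5·1 + 3·0; 0·0 + (-3)·1 + 5·0) = (-1, 5, -3)
w2 = Gw1 = (3·(-1) + (-1)·5 + (-2)·(-3); 1·(-1) + 5·5 + 3·(-3); 0·(-1) + (-3)·5 + 5·(-3)) = (-2, 15, -30)
w3 = Gw2 = (39, -17, -195)
The requested component of w3 is -17.

-17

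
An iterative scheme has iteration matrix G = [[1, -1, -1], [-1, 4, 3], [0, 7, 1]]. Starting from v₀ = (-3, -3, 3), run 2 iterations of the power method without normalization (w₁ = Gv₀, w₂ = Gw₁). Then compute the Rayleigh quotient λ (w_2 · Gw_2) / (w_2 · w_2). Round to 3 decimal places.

w1 = Gv₀ = (1·(-3) + (-1)·(-3) + (-1)·3; (-1)·(-3) + 4·(-3) + 3·3; 0·(-3) + 7·(-3) + 1·3) = (-3, 0, -18)
w2 = Gw1 = (1·(-3) + (-1)·0 + (-1)·(-18); (-1)·(-3) + 4·0 + 3·(-18); 0·(-3) + 7·0 + 1·(-18)) = (15, -51, -18)
Gw2 = (84, -273, -375)
w2·Gw2 = 15·84 + (-51)·(-273) + (-18)·(-375) = 21933; w2·w2 = 15·15 + (-51)·(-51) + (-18)·(-18) = 3150
λ ≈ 21933/3150 = 6.963

6.963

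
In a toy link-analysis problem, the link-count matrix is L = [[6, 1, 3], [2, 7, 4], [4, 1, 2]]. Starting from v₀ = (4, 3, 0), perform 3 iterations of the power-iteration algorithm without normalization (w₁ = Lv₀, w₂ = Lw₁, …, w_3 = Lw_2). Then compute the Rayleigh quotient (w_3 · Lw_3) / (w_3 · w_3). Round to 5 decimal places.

10.00431

w1 = Lv₀ = (6·4 + 1·3 + 3·0; 2·4 + 7·3 + 4·0; 4·4 + 1·3 + 2·0) = (27, 29, 19)
w2 = Lw1 = (6·27 + 1·29 + 3·19; 2·27 + 7·29 + 4·19; 4·27 + 1·29 + 2·19) = (248, 333, 175)
w3 = Lw2 = (2346, 3527, 1675)
Lw3 = (22628, 36081, 16261)
w3·Lw3 = 2346·22628 + 3527·36081 + 1675·16261 = 207580150; w3·w3 = 2346·2346 + 3527·3527 + 1675·1675 = 20749070
λ ≈ 207580150/20749070 = 10.00431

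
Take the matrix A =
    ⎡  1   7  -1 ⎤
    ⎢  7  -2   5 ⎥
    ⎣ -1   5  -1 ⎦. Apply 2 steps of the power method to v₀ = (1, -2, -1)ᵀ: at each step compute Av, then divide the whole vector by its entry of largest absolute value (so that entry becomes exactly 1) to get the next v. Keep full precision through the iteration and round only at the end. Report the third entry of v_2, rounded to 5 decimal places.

-0.35616

Av0 = (-12.000000, 6.000000, -10.000000); divide by -12.000000 → v1 = (1.000000, -0.500000, 0.833333)
Av1 = (-3.333333, 12.166667, -4.333333); divide by 12.166667 → v2 = (-0.273973, 1.000000, -0.356164)
Requested entry of v2: 52/-146 = -0.35616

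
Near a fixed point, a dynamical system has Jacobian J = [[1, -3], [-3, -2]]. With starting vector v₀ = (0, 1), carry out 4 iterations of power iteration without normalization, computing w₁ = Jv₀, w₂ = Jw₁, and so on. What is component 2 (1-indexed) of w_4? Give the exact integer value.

178

w1 = Jv₀ = (-3, -2)
w2 = Jw1 = (3, 13)
w3 = Jw2 = (-36, -35)
w4 = Jw3 = (69, 178)
The requested component of w4 is 178.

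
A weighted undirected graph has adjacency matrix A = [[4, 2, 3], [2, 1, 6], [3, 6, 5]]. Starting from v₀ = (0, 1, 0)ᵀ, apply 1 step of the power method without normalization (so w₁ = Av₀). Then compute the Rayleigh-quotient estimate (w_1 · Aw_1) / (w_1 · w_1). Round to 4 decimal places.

w1 = Av₀ = (2, 1, 6)
Aw1 = (28, 41, 42)
w1·Aw1 = 2·28 + 1·41 + 6·42 = 349; w1·w1 = 2·2 + 1·1 + 6·6 = 41
λ ≈ 349/41 = 8.5122

λ ≈ 8.5122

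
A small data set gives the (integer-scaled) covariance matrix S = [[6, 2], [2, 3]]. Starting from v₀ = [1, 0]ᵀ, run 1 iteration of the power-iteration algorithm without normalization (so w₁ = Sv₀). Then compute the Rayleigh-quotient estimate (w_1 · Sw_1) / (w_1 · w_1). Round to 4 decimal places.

w1 = Sv₀ = (6, 2)
Sw1 = (40, 18)
w1·Sw1 = 6·40 + 2·18 = 276; w1·w1 = 6·6 + 2·2 = 40
λ ≈ 276/40 = 6.9000

6.9000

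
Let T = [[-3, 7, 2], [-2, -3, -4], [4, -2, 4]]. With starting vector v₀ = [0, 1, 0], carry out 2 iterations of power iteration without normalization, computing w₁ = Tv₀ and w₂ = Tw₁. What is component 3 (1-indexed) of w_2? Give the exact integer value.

w1 = Tv₀ = ((-3)·0 + 7·1 + 2·0; (-2)·0 + (-3)·1 + (-4)·0; 4·0 + (-2)·1 + 4·0) = (7, -3, -2)
w2 = Tw1 = ((-3)·7 + 7·(-3) + 2·(-2); (-2)·7 + (-3)·(-3) + (-4)·(-2); 4·7 + (-2)·(-3) + 4·(-2)) = (-46, 3, 26)
The requested component of w2 is 26.

26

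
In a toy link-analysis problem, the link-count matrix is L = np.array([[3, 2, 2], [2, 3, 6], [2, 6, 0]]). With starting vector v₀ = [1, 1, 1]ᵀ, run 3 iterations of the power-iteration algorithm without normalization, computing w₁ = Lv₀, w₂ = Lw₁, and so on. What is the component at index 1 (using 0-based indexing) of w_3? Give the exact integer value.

883

w1 = Lv₀ = (3·1 + 2·1 + 2·1; 2·1 + 3·1 + 6·1; 2·1 + 6·1 + 0·1) = (7, 11, 8)
w2 = Lw1 = (3·7 + 2·11 + 2·8; 2·7 + 3·11 + 6·8; 2·7 + 6·11 + 0·8) = (59, 95, 80)
w3 = Lw2 = (527, 883, 688)
The requested component of w3 is 883.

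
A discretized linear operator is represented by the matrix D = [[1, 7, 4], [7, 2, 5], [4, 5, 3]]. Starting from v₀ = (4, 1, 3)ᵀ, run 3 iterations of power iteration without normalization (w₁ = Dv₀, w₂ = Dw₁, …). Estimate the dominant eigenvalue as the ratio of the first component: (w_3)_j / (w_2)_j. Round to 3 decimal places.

10.683

w1 = Dv₀ = (23, 45, 30)
w2 = Dw1 = (458, 401, 407)
w3 = Dw2 = (4893, 6043, 5058)
Ratio at component: 4893 / 458 = 10.683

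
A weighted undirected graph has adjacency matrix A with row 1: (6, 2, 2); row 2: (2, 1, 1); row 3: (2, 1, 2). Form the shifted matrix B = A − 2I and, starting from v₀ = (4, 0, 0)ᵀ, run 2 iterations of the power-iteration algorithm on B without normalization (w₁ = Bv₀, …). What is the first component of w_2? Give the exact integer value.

B = A − 2I has rows (4, 2, 2); (2, -1, 1); (2, 1, 0)
w1 = Bv₀ = (16, 8, 8)
w2 = Bw1 = (96, 32, 40)
Requested component of w2: 96

96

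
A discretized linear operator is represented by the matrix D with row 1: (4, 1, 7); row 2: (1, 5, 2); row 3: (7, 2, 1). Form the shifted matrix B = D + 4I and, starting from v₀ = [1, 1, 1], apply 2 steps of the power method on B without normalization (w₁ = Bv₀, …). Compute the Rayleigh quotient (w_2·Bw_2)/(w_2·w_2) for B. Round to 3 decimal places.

14.382

B = D + 4I has rows (8, 1, 7); (1, 9, 2); (7, 2, 5)
w1 = Bv₀ = (8·1 + 1·1 + 7·1; 1·1 + 9·1 + 2·1; 7·1 + 2·1 + 5·1) = (16, 12, 14)
w2 = Bw1 = (8·16 + 1·12 + 7·14; 1·16 + 9·12 + 2·14; 7·16 + 2·12 + 5·14) = (238, 152, 206)
Bw2 = (3498, 2018, 3000)
w2·Bw2 = 1757260; w2·w2 = 122184; μ ≈ 1757260/122184 = 14.382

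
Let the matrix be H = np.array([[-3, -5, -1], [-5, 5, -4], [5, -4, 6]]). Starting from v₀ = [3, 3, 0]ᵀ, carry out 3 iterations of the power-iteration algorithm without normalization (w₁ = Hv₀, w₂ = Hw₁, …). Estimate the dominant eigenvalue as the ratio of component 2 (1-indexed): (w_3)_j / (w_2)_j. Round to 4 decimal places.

5.5833

w1 = Hv₀ = ((-3)·3 + (-5)·3 + (-1)·0; (-5)·3 + 5·3 + (-4)·0; 5·3 + (-4)·3 + 6·0) = (-24, 0, 3)
w2 = Hw1 = ((-3)·(-24) + (-5)·0 + (-1)·3; (-5)·(-24) + 5·0 + (-4)·3; 5·(-24) + (-4)·0 + 6·3) = (69, 108, -102)
w3 = Hw2 = (-645, 603, -699)
Ratio at component: 603 / 108 = 5.5833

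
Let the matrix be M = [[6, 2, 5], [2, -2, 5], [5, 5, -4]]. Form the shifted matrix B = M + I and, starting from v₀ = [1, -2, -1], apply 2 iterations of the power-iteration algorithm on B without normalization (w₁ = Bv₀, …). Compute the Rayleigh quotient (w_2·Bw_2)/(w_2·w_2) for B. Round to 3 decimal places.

μ ≈ 9.916

B = M + I has rows (7, 2, 5); (2, -1, 5); (5, 5, -3)
w1 = Bv₀ = (7·1 + 2·(-2) + 5·(-1); 2·1 + (-1)·(-2) + 5·(-1); 5·1 + 5·(-2) + (-3)·(-1)) = (-2, -1, -2)
w2 = Bw1 = (7·(-2) + 2·(-1) + 5·(-2); 2·(-2) + (-1)·(-1) + 5·(-2); 5·(-2) + 5·(-1) + (-3)·(-2)) = (-26, -13, -9)
Bw2 = (-253, -84, -168)
w2·Bw2 = 9182; w2·w2 = 926; μ ≈ 9182/926 = 9.916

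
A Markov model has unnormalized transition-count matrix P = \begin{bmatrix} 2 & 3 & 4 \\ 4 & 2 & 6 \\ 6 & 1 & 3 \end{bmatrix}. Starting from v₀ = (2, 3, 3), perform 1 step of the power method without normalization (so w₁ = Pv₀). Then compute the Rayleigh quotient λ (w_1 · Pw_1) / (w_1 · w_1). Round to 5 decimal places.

λ ≈ 9.88854

w1 = Pv₀ = (25, 32, 24)
Pw1 = (242, 308, 254)
w1·Pw1 = 25·242 + 32·308 + 24·254 = 22002; w1·w1 = 25·25 + 32·32 + 24·24 = 2225
λ ≈ 22002/2225 = 9.88854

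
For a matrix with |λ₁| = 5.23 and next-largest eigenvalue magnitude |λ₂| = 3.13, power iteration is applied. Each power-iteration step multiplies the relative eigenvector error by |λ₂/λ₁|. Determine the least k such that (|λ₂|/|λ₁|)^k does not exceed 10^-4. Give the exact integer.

18

|λ₂/λ₁| = 3.13/5.23 = 0.59847
Need k ≥ ln(10^-4) / ln(0.59847) = -9.2103 / -0.5134 ≈ 17.941
Smallest integer k satisfying the bound: 18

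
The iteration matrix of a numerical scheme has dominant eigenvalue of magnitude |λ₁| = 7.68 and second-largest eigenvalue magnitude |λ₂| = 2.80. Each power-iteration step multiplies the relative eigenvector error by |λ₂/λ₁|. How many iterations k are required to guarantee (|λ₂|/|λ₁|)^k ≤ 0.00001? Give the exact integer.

|λ₂/λ₁| = 2.80/7.68 = 0.36458
Need k ≥ ln(0.00001) / ln(0.36458) = -11.5129 / -1.0090 ≈ 11.410
Smallest integer k satisfying the bound: 12

12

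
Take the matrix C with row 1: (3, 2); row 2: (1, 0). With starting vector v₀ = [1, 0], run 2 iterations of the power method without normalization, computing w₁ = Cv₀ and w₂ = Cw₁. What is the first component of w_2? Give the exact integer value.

w1 = Cv₀ = (3·1 + 2·0; 1·1 + 0·0) = (3, 1)
w2 = Cw1 = (3·3 + 2·1; 1·3 + 0·1) = (11, 3)
The requested component of w2 is 11.

11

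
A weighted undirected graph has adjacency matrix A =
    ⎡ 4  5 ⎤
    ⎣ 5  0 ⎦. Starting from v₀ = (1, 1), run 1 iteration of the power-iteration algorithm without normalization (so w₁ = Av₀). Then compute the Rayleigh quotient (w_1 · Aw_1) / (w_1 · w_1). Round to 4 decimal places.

7.3019

w1 = Av₀ = (4·1 + 5·1; 5·1 + 0·1) = (9, 5)
Aw1 = (61, 45)
w1·Aw1 = 9·61 + 5·45 = 774; w1·w1 = 9·9 + 5·5 = 106
λ ≈ 774/106 = 7.3019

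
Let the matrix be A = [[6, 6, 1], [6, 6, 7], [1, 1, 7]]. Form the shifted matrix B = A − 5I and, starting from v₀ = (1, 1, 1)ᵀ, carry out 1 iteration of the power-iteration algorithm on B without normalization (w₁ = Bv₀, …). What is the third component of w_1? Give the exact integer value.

B = A − 5I has rows (1, 6, 1); (6, 1, 7); (1, 1, 2)
w1 = Bv₀ = (1·1 + 6·1 + 1·1; 6·1 + 1·1 + 7·1; 1·1 + 1·1 + 2·1) = (8, 14, 4)
Requested component of w1: 4

4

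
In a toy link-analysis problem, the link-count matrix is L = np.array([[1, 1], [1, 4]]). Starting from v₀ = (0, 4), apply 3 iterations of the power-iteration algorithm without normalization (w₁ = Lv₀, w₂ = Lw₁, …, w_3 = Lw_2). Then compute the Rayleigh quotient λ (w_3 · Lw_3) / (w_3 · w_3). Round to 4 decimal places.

w1 = Lv₀ = (1·0 + 1·4; 1·0 + 4·4) = (4, 16)
w2 = Lw1 = (1·4 + 1·16; 1·4 + 4·16) = (20, 68)
w3 = Lw2 = (88, 292)
Lw3 = (380, 1256)
w3·Lw3 = 88·380 + 292·1256 = 400192; w3·w3 = 88·88 + 292·292 = 93008
λ ≈ 400192/93008 = 4.3028

4.3028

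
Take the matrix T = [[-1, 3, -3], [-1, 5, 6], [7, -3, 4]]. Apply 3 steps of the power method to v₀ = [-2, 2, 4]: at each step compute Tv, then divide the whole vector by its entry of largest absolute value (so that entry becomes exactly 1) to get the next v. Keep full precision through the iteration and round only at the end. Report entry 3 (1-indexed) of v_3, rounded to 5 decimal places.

-0.27094

Tv0 = (-4.000000, 36.000000, -4.000000); divide by 36.000000 → v1 = (-0.111111, 1.000000, -0.111111)
Tv1 = (3.444444, 4.444444, -4.222222); divide by 4.444444 → v2 = (0.775000, 1.000000, -0.950000)
Tv2 = (5.075000, -1.475000, -1.375000); divide by 5.075000 → v3 = (1.000000, -0.290640, -0.270936)
Requested entry of v3: -220/812 = -0.27094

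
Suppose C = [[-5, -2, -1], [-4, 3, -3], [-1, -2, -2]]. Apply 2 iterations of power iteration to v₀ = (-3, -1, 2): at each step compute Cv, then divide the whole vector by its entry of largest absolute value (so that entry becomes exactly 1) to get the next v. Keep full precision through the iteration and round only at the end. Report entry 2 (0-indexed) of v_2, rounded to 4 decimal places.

Cv0 = (15.00000, 3.00000, 1.00000); divide by 15.00000 → v1 = (1.00000, 0.20000, 0.06667)
Cv1 = (-5.46667, -3.60000, -1.53333); divide by -5.46667 → v2 = (1.00000, 0.65854, 0.28049)
Requested entry of v2: -23/-82 = 0.2805

0.2805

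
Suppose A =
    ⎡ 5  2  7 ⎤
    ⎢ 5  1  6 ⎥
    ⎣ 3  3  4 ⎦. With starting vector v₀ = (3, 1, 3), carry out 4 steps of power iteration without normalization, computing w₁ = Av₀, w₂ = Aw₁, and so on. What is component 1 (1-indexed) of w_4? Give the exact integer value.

w1 = Av₀ = (38, 34, 24)
w2 = Aw1 = (426, 368, 312)
w3 = Aw2 = (5050, 4370, 3630)
w4 = Aw3 = (59400, 51400, 42780)
The requested component of w4 is 59400.

59400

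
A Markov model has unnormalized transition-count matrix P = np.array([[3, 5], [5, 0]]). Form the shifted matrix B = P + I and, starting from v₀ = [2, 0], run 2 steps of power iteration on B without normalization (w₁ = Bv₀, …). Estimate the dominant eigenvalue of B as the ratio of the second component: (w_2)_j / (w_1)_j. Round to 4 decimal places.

5.0000

B = P + I has rows (4, 5); (5, 1)
w1 = Bv₀ = (8, 10)
w2 = Bw1 = (82, 50)
Ratio: 50/10 = 5.0000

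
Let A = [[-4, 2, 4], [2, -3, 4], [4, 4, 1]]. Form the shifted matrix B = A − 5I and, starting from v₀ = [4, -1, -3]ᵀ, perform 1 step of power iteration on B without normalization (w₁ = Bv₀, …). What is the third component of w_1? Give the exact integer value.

B = A − 5I has rows (-9, 2, 4); (2, -8, 4); (4, 4, -4)
w1 = Bv₀ = ((-9)·4 + 2·(-1) + 4·(-3); 2·4 + (-8)·(-1) + 4·(-3); 4·4 + 4·(-1) + (-4)·(-3)) = (-50, 4, 24)
Requested component of w1: 24

24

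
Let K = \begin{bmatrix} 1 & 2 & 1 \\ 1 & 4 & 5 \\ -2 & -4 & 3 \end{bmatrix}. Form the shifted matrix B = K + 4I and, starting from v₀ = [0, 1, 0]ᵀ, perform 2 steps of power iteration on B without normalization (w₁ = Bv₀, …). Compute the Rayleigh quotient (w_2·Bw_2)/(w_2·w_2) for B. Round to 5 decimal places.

B = K + 4I has rows (5, 2, 1); (1, 8, 5); (-2, -4, 7)
w1 = Bv₀ = (5·0 + 2·1 + 1·0; 1·0 + 8·1 + 5·0; (-2)·0 + (-4)·1 + 7·0) = (2, 8, -4)
w2 = Bw1 = (5·2 + 2·8 + 1·(-4); 1·2 + 8·8 + 5·(-4); (-2)·2 + (-4)·8 + 7·(-4)) = (22, 46, -64)
Bw2 = (138, 70, -676)
w2·Bw2 = 49520; w2·w2 = 6696; μ ≈ 49520/6696 = 7.39546

7.39546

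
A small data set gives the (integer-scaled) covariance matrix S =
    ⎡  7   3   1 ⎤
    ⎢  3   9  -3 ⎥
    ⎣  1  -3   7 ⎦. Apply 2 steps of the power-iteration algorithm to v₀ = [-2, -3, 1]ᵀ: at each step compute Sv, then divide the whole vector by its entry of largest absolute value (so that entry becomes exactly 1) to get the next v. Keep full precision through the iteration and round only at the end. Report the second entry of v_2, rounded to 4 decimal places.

1.0000

Sv0 = (-22.00000, -36.00000, 14.00000); divide by -36.00000 → v1 = (0.61111, 1.00000, -0.38889)
Sv1 = (6.88889, 12.00000, -5.11111); divide by 12.00000 → v2 = (0.57407, 1.00000, -0.42593)
Requested entry of v2: -432/-432 = 1.0000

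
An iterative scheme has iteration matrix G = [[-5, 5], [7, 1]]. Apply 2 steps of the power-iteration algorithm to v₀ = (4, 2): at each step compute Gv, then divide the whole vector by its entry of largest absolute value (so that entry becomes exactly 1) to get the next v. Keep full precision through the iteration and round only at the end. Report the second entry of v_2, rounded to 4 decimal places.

-0.2000

Gv0 = (-10.00000, 30.00000); divide by 30.00000 → v1 = (-0.33333, 1.00000)
Gv1 = (6.66667, -1.33333); divide by 6.66667 → v2 = (1.00000, -0.20000)
Requested entry of v2: -40/200 = -0.2000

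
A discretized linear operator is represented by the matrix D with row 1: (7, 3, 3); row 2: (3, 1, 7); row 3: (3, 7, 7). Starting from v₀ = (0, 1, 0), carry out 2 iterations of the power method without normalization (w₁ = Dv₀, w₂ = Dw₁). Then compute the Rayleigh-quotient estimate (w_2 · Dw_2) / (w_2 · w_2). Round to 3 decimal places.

w1 = Dv₀ = (7·0 + 3·1 + 3·0; 3·0 + 1·1 + 7·0; 3·0 + 7·1 + 7·0) = (3, 1, 7)
w2 = Dw1 = (7·3 + 3·1 + 3·7; 3·3 + 1·1 + 7·7; 3·3 + 7·1 + 7·7) = (45, 59, 65)
Dw2 = (687, 649, 1003)
w2·Dw2 = 45·687 + 59·649 + 65·1003 = 134401; w2·w2 = 45·45 + 59·59 + 65·65 = 9731
λ ≈ 134401/9731 = 13.812

13.812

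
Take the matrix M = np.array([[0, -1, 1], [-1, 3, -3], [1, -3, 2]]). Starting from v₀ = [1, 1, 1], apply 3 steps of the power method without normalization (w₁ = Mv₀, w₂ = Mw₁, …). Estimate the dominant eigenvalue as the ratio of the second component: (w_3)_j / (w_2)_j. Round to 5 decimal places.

w1 = Mv₀ = (0, -1, 0)
w2 = Mw1 = (1, -3, 3)
w3 = Mw2 = (6, -19, 16)
Ratio at component: -19 / -3 = 6.33333

6.33333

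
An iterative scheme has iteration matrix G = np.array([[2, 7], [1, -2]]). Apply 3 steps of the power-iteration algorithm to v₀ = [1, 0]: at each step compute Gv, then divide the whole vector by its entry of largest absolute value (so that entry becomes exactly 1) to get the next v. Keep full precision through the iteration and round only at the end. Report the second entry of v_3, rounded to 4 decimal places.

0.5000

Gv0 = (2.00000, 1.00000); divide by 2.00000 → v1 = (1.00000, 0.50000)
Gv1 = (5.50000, 0.00000); divide by 5.50000 → v2 = (1.00000, 0.00000)
Gv2 = (2.00000, 1.00000); divide by 2.00000 → v3 = (1.00000, 0.50000)
Requested entry of v3: 11/22 = 0.5000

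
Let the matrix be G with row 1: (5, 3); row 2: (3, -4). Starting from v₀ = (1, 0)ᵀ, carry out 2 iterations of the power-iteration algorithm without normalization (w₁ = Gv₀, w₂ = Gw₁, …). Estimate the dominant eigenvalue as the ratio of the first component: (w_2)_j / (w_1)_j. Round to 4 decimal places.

6.8000

w1 = Gv₀ = (5·1 + 3·0; 3·1 + (-4)·0) = (5, 3)
w2 = Gw1 = (5·5 + 3·3; 3·5 + (-4)·3) = (34, 3)
Ratio at component: 34 / 5 = 6.8000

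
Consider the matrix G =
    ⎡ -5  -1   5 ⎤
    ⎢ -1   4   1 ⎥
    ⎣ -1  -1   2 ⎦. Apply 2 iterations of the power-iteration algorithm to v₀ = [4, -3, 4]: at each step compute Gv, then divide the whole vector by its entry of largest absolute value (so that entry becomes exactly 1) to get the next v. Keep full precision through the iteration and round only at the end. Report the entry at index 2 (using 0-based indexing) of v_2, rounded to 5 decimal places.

-0.52273

Gv0 = (3.000000, -12.000000, 7.000000); divide by -12.000000 → v1 = (-0.250000, 1.000000, -0.583333)
Gv1 = (-2.666667, 3.666667, -1.916667); divide by 3.666667 → v2 = (-0.727273, 1.000000, -0.522727)
Requested entry of v2: 23/-44 = -0.52273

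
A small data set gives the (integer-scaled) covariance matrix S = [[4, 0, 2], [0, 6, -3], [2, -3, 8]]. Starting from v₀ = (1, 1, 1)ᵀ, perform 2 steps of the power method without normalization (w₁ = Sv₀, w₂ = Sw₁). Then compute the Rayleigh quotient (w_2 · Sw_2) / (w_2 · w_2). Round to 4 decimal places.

w1 = Sv₀ = (6, 3, 7)
w2 = Sw1 = (38, -3, 59)
Sw2 = (270, -195, 557)
w2·Sw2 = 38·270 + (-3)·(-195) + 59·557 = 43708; w2·w2 = 38·38 + (-3)·(-3) + 59·59 = 4934
λ ≈ 43708/4934 = 8.8585

λ ≈ 8.8585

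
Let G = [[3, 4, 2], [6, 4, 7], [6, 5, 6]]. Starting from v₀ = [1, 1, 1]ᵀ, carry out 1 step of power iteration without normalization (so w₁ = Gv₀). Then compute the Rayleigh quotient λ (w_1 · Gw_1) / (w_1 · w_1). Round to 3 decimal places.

λ ≈ 14.196

w1 = Gv₀ = (3·1 + 4·1 + 2·1; 6·1 + 4·1 + 7·1; 6·1 + 5·1 + 6·1) = (9, 17, 17)
Gw1 = (129, 241, 241)
w1·Gw1 = 9·129 + 17·241 + 17·241 = 9355; w1·w1 = 9·9 + 17·17 + 17·17 = 659
λ ≈ 9355/659 = 14.196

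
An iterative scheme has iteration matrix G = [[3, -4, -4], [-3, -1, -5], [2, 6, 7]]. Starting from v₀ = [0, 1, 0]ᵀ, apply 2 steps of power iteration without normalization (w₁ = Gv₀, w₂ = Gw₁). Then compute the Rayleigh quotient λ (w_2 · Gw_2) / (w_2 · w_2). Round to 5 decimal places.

2.75584

w1 = Gv₀ = (3·0 + (-4)·1 + (-4)·0; (-3)·0 + (-1)·1 + (-5)·0; 2·0 + 6·1 + 7·0) = (-4, -1, 6)
w2 = Gw1 = (3·(-4) + (-4)·(-1) + (-4)·6; (-3)·(-4) + (-1)·(-1) + (-5)·6; 2·(-4) + 6·(-1) + 7·6) = (-32, -17, 28)
Gw2 = (-140, -27, 30)
w2·Gw2 = (-32)·(-140) + (-17)·(-27) + 28·30 = 5779; w2·w2 = (-32)·(-32) + (-17)·(-17) + 28·28 = 2097
λ ≈ 5779/2097 = 2.75584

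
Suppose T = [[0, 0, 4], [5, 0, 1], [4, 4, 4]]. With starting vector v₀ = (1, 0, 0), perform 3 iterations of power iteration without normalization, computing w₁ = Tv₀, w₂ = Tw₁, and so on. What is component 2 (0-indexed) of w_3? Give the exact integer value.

w1 = Tv₀ = (0·1 + 0·0 + 4·0; 5·1 + 0·0 + 1·0; 4·1 + 4·0 + 4·0) = (0, 5, 4)
w2 = Tw1 = (0·0 + 0·5 + 4·4; 5·0 + 0·5 + 1·4; 4·0 + 4·5 + 4·4) = (16, 4, 36)
w3 = Tw2 = (144, 116, 224)
The requested component of w3 is 224.

224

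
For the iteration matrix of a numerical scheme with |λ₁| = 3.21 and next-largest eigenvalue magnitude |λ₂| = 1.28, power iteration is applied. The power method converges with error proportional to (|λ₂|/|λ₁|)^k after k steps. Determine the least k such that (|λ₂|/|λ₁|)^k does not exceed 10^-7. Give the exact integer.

|λ₂/λ₁| = 1.28/3.21 = 0.39875
Need k ≥ ln(10^-7) / ln(0.39875) = -16.1181 / -0.9194 ≈ 17.531
Smallest integer k satisfying the bound: 18

18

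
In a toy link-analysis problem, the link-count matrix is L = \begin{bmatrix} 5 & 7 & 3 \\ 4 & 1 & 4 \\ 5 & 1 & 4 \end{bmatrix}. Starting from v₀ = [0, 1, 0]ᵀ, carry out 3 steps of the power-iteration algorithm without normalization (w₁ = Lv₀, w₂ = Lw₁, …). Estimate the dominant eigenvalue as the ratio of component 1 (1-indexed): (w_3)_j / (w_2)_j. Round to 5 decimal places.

12.80000

w1 = Lv₀ = (7, 1, 1)
w2 = Lw1 = (45, 33, 40)
w3 = Lw2 = (576, 373, 418)
Ratio at component: 576 / 45 = 12.80000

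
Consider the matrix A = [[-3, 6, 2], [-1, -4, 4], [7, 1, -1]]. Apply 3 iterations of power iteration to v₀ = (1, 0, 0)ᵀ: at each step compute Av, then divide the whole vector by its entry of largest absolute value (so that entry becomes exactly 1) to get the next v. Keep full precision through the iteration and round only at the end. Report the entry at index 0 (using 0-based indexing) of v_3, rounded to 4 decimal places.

Av0 = (-3.00000, -1.00000, 7.00000); divide by 7.00000 → v1 = (-0.42857, -0.14286, 1.00000)
Av1 = (2.42857, 5.00000, -4.14286); divide by 5.00000 → v2 = (0.48571, 1.00000, -0.82857)
Av2 = (2.88571, -7.80000, 5.22857); divide by -7.80000 → v3 = (-0.36996, 1.00000, -0.67033)
Requested entry of v3: 101/-273 = -0.3700

-0.3700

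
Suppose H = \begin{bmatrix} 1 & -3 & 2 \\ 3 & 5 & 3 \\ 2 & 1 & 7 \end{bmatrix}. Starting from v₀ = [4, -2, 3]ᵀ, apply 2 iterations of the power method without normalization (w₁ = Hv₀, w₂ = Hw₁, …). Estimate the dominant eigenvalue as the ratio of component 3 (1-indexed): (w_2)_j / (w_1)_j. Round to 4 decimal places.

w1 = Hv₀ = (1·4 + (-3)·(-2) + 2·3; 3·4 + 5·(-2) + 3·3; 2·4 + 1·(-2) + 7·3) = (16, 11, 27)
w2 = Hw1 = (1·16 + (-3)·11 + 2·27; 3·16 + 5·11 + 3·27; 2·16 + 1·11 + 7·27) = (37, 184, 232)
Ratio at component: 232 / 27 = 8.5926

λ ≈ 8.5926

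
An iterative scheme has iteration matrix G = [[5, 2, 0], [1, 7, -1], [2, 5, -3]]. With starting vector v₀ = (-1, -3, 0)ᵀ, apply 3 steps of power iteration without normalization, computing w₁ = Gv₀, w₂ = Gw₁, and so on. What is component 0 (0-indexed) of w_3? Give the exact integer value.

w1 = Gv₀ = (-11, -22, -17)
w2 = Gw1 = (-99, -148, -81)
w3 = Gw2 = (-791, -1054, -695)
The requested component of w3 is -791.

-791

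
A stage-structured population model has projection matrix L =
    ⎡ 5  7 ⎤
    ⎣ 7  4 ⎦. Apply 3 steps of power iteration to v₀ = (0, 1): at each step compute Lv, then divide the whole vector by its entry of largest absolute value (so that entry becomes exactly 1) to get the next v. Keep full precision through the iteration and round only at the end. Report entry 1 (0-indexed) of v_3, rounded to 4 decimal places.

0.9104

Lv0 = (7.00000, 4.00000); divide by 7.00000 → v1 = (1.00000, 0.57143)
Lv1 = (9.00000, 9.28571); divide by 9.28571 → v2 = (0.96923, 1.00000)
Lv2 = (11.84615, 10.78462); divide by 11.84615 → v3 = (1.00000, 0.91039)
Requested entry of v3: 701/770 = 0.9104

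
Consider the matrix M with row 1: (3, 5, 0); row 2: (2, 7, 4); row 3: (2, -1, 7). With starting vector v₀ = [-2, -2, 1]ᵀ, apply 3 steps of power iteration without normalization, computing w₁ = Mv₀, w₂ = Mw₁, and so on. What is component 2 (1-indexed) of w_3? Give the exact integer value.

-938

w1 = Mv₀ = (-16, -14, 5)
w2 = Mw1 = (-118, -110, 17)
w3 = Mw2 = (-904, -938, -7)
The requested component of w3 is -938.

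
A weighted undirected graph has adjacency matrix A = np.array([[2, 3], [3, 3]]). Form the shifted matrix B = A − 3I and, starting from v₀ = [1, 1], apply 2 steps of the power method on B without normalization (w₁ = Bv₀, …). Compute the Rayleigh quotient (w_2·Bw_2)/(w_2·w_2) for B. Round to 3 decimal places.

B = A − 3I has rows (-1, 3); (3, 0)
w1 = Bv₀ = ((-1)·1 + 3·1; 3·1 + 0·1) = (2, 3)
w2 = Bw1 = ((-1)·2 + 3·3; 3·2 + 0·3) = (7, 6)
Bw2 = (11, 21)
w2·Bw2 = 203; w2·w2 = 85; μ ≈ 203/85 = 2.388

μ ≈ 2.388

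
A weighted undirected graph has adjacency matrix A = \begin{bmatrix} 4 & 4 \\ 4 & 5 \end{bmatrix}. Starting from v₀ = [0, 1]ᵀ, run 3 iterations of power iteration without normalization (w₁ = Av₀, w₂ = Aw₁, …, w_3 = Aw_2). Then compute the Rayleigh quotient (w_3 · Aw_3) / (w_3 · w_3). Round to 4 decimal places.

w1 = Av₀ = (4·0 + 4·1; 4·0 + 5·1) = (4, 5)
w2 = Aw1 = (4·4 + 4·5; 4·4 + 5·5) = (36, 41)
w3 = Aw2 = (308, 349)
Aw3 = (2628, 2977)
w3·Aw3 = 308·2628 + 349·2977 = 1848397; w3·w3 = 308·308 + 349·349 = 216665
λ ≈ 1848397/216665 = 8.5311

8.5311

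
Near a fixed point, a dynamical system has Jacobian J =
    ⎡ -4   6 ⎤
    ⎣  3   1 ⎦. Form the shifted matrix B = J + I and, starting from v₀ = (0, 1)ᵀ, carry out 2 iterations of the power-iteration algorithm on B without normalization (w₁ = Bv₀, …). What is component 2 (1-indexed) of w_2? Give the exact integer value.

22

B = J + I has rows (-3, 6); (3, 2)
w1 = Bv₀ = (6, 2)
w2 = Bw1 = (-6, 22)
Requested component of w2: 22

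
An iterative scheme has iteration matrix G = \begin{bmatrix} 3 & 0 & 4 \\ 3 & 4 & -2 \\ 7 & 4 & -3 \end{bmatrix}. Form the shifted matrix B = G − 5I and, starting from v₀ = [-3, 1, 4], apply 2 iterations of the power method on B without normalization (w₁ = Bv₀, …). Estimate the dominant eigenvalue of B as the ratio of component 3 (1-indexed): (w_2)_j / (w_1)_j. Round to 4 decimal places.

μ ≈ -9.6735

B = G − 5I has rows (-2, 0, 4); (3, -1, -2); (7, 4, -8)
w1 = Bv₀ = ((-2)·(-3) + 0·1 + 4·4; 3·(-3) + (-1)·1 + (-2)·4; 7·(-3) + 4·1 + (-8)·4) = (22, -18, -49)
w2 = Bw1 = ((-2)·22 + 0·(-18) + 4·(-49); 3·22 + (-1)·(-18) + (-2)·(-49); 7·22 + 4·(-18) + (-8)·(-49)) = (-240, 182, 474)
Ratio: 474/-49 = -9.6735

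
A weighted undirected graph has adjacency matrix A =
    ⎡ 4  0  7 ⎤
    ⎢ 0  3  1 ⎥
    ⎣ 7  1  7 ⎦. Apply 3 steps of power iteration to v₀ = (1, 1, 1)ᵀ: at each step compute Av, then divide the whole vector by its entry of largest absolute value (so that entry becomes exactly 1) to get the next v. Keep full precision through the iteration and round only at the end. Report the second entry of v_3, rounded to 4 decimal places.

Av0 = (11.00000, 4.00000, 15.00000); divide by 15.00000 → v1 = (0.73333, 0.26667, 1.00000)
Av1 = (9.93333, 1.80000, 12.40000); divide by 12.40000 → v2 = (0.80108, 0.14516, 1.00000)
Av2 = (10.20430, 1.43548, 12.75269); divide by 12.75269 → v3 = (0.80017, 0.11256, 1.00000)
Requested entry of v3: 267/2372 = 0.1126

0.1126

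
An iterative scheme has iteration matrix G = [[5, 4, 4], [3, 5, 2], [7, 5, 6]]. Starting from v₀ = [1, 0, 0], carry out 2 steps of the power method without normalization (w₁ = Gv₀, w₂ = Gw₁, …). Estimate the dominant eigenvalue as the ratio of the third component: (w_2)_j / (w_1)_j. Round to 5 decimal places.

13.14286

w1 = Gv₀ = (5·1 + 4·0 + 4·0; 3·1 + 5·0 + 2·0; 7·1 + 5·0 + 6·0) = (5, 3, 7)
w2 = Gw1 = (5·5 + 4·3 + 4·7; 3·5 + 5·3 + 2·7; 7·5 + 5·3 + 6·7) = (65, 44, 92)
Ratio at component: 92 / 7 = 13.14286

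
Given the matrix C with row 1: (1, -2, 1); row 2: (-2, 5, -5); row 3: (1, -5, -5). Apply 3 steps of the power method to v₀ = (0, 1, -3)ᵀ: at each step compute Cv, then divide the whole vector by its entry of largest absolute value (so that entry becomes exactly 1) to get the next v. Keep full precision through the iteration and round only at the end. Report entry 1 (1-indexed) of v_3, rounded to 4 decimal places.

Cv0 = (-5.00000, 20.00000, 10.00000); divide by 20.00000 → v1 = (-0.25000, 1.00000, 0.50000)
Cv1 = (-1.75000, 3.00000, -7.75000); divide by -7.75000 → v2 = (0.22581, -0.38710, 1.00000)
Cv2 = (2.00000, -7.38710, -2.83871); divide by -7.38710 → v3 = (-0.27074, 1.00000, 0.38428)
Requested entry of v3: -310/1145 = -0.2707

-0.2707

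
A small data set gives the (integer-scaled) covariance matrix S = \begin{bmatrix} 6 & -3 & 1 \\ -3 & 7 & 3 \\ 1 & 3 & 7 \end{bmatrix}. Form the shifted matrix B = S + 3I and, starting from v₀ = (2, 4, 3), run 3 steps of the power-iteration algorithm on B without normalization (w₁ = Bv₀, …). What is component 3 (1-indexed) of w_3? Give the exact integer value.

B = S + 3I has rows (9, -3, 1); (-3, 10, 3); (1, 3, 10)
w1 = Bv₀ = (9·2 + (-3)·4 + 1·3; (-3)·2 + 10·4 + 3·3; 1·2 + 3·4 + 10·3) = (9, 43, 44)
w2 = Bw1 = (9·9 + (-3)·43 + 1·44; (-3)·9 + 10·43 + 3·44; 1·9 + 3·43 + 10·44) = (-4, 535, 578)
w3 = Bw2 = (-1063, 7096, 7381)
Requested component of w3: 7381

7381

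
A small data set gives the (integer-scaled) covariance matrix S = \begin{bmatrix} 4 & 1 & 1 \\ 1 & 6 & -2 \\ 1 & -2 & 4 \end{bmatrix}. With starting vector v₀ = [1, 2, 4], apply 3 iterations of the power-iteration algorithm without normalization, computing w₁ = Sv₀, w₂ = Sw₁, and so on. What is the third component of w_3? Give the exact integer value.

w1 = Sv₀ = (4·1 + 1·2 + 1·4; 1·1 + 6·2 + (-2)·4; 1·1 + (-2)·2 + 4·4) = (10, 5, 13)
w2 = Sw1 = (4·10 + 1·5 + 1·13; 1·10 + 6·5 + (-2)·13; 1·10 + (-2)·5 + 4·13) = (58, 14, 52)
w3 = Sw2 = (298, 38, 238)
The requested component of w3 is 238.

238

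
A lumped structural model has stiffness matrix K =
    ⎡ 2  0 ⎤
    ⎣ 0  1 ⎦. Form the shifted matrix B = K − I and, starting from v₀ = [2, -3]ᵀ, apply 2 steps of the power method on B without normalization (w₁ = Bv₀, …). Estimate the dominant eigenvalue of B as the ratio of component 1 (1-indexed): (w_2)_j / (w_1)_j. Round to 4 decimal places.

1.0000

B = K − I has rows (1, 0); (0, 0)
w1 = Bv₀ = (1·2 + 0·(-3); 0·2 + 0·(-3)) = (2, 0)
w2 = Bw1 = (1·2 + 0·0; 0·2 + 0·0) = (2, 0)
Ratio: 2/2 = 1.0000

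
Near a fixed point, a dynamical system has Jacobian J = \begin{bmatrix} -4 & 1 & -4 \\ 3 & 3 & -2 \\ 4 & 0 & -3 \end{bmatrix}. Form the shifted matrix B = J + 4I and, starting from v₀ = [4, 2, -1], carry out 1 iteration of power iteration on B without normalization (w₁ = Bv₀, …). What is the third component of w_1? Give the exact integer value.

15

B = J + 4I has rows (0, 1, -4); (3, 7, -2); (4, 0, 1)
w1 = Bv₀ = (0·4 + 1·2 + (-4)·(-1); 3·4 + 7·2 + (-2)·(-1); 4·4 + 0·2 + 1·(-1)) = (6, 28, 15)
Requested component of w1: 15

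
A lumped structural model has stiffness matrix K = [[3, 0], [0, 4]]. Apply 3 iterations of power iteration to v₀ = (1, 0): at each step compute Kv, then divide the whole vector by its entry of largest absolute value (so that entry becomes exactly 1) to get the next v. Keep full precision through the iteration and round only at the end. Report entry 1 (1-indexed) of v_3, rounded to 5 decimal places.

1.00000

Kv0 = (3.000000, 0.000000); divide by 3.000000 → v1 = (1.000000, 0.000000)
Kv1 = (3.000000, 0.000000); divide by 3.000000 → v2 = (1.000000, 0.000000)
Kv2 = (3.000000, 0.000000); divide by 3.000000 → v3 = (1.000000, 0.000000)
Requested entry of v3: 27/27 = 1.00000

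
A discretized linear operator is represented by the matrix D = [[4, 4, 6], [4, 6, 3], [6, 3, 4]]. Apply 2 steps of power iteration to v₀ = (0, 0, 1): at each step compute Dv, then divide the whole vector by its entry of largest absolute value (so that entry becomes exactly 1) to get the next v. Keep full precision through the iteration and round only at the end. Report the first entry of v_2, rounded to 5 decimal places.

0.98361

Dv0 = (6.000000, 3.000000, 4.000000); divide by 6.000000 → v1 = (1.000000, 0.500000, 0.666667)
Dv1 = (10.000000, 9.000000, 10.166667); divide by 10.166667 → v2 = (0.983607, 0.885246, 1.000000)
Requested entry of v2: 60/61 = 0.98361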